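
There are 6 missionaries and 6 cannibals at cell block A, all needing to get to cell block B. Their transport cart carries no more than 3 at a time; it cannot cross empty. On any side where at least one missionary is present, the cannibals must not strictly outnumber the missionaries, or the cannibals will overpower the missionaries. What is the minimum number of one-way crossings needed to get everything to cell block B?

Following every safe sequence of crossings from the start, the most of the 12 that can be at cell block B as the transport cart arrives there on crossings 1, 3, 5 is 3, 5, 6 respectively; the best ever achieved is 6 of 12.
From crossing 7 on, no configuration arises that was not already reachable earlier: only 17 distinct safe configurations (who is on which side, and where the transport cart is) can ever be reached, none of them has everyone across, and every continuation just revisits them. They are: 0 missionaries + 0 cannibals across (transport cart back at the start); 0 missionaries + 1 cannibal across (transport cart there); 0 missionaries + 1 cannibal across (transport cart back at the start); 0 missionaries + 2 cannibals across (transport cart there); 0 missionaries + 2 cannibals across (transport cart back at the start); 0 missionaries + 3 cannibals across (transport cart there); 0 missionaries + 3 cannibals across (transport cart back at the start); 0 missionaries + 4 cannibals across (transport cart there); 0 missionaries + 4 cannibals across (transport cart back at the start); 0 missionaries + 5 cannibals across (transport cart there); 0 missionaries + 5 cannibals across (transport cart back at the start); 0 missionaries + 6 cannibals across (transport cart there); 1 missionary + 1 cannibal across (transport cart there); 1 missionary + 1 cannibal across (transport cart back at the start); 2 missionaries + 2 cannibals across (transport cart there); 2 missionaries + 2 cannibals across (transport cart back at the start); 3 missionaries + 3 cannibals across (transport cart there). So no valid plan exists.

impossible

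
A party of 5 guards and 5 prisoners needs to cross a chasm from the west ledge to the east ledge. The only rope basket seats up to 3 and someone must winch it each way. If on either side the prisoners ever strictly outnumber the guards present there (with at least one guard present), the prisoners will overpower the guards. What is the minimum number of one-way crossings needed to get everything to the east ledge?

Counting alone: each trip to the east ledge takes at most 3 across and each return brings at least 1 back, so after t trips out (and t−1 returns) at most 3t − (t−1) of the 10 are across; that first reaches 10 at t = 5, so at least 9 crossings are needed.
The safety rule pushes this higher. Following every safe sequence of crossings, the most of the 10 that can be at the east ledge as the rope basket arrives there on crossing 9 is 9 — never all 10.
So no plan with fewer than 11 crossings exists, and this one achieves 11:
1. 2 prisoners → the east ledge.  (the west ledge: 5G 3P; the east ledge: 0G 2P)
2. 1 prisoner ← the west ledge.  (the west ledge: 5G 4P; the east ledge: 0G 1P)
3. 3 prisoners → the east ledge.  (the west ledge: 5G 1P; the east ledge: 0G 4P)
4. 1 prisoner ← the west ledge.  (the west ledge: 5G 2P; the east ledge: 0G 3P)
5. 3 guards → the east ledge.  (the west ledge: 2G 2P; the east ledge: 3G 3P)
6. 1 guard and 1 prisoner ← the west ledge.  (the west ledge: 3G 3P; the east ledge: 2G 2P)
7. 3 guards → the east ledge.  (the west ledge: 0G 3P; the east ledge: 5G 2P)
8. 1 prisoner ← the west ledge.  (the west ledge: 0G 4P; the east ledge: 5G 1P)
9. 2 prisoners → the east ledge.  (the west ledge: 0G 2P; the east ledge: 5G 3P)
10. 1 prisoner ← the west ledge.  (the west ledge: 0G 3P; the east ledge: 5G 2P)
11. 3 prisoners → the east ledge.  (the west ledge: 0G 0P; the east ledge: 5G 5P)

11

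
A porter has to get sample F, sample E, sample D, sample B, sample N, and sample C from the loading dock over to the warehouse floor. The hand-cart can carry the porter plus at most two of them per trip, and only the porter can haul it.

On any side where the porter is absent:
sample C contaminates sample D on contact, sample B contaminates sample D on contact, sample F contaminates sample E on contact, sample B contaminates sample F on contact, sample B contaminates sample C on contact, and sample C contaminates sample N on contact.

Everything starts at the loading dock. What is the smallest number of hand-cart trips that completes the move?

impossible

Whatever the first load, the items left behind include a forbidden pair without the porter. No opening move is safe, so no plan exists.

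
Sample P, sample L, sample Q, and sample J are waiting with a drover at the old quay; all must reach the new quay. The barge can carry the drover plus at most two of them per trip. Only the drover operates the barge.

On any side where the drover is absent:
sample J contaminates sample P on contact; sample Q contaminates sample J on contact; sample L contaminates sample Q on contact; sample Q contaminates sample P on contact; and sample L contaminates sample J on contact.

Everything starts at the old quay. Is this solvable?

Yes

1. Drover goes to the new quay with sample J and sample Q.  [the old quay: sample L, sample P | the new quay: sample J, sample Q]
2. Drover goes back to the old quay with sample Q.  [the old quay: sample L, sample P, sample Q | the new quay: sample J]
3. Drover goes to the new quay with sample L and sample P.  [the old quay: sample Q | the new quay: sample J, sample L, sample P]
4. Drover goes back to the old quay with sample J.  [the old quay: sample J, sample Q | the new quay: sample L, sample P]
5. Drover goes to the new quay with sample J and sample Q.  [the old quay: — | the new quay: sample J, sample L, sample P, sample Q]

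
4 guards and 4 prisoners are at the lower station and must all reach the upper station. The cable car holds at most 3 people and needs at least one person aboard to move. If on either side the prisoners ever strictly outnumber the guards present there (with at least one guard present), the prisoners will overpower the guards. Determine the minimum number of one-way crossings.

9

Counting alone: each trip to the upper station takes at most 3 across and each return brings at least 1 back, so after t trips out (and t−1 returns) at most 3t − (t−1) of the 8 are across; that first reaches 8 at t = 4, so at least 7 crossings are needed.
The safety rule pushes this higher. Following every safe sequence of crossings, the most of the 8 that can be at the upper station as the cable car arrives there on crossing 7 is 7 — never all 8.
So no plan with fewer than 9 crossings exists, and this one achieves 9:
1. 2 prisoners → the upper station.  (the lower station: 4G 2P; the upper station: 0G 2P)
2. 1 prisoner ← the lower station.  (the lower station: 4G 3P; the upper station: 0G 1P)
3. 3 prisoners → the upper station.  (the lower station: 4G 0P; the upper station: 0G 4P)
4. 1 prisoner ← the lower station.  (the lower station: 4G 1P; the upper station: 0G 3P)
5. 3 guards → the upper station.  (the lower station: 1G 1P; the upper station: 3G 3P)
6. 1 guard and 1 prisoner ← the lower station.  (the lower station: 2G 2P; the upper station: 2G 2P)
7. 2 guards → the upper station.  (the lower station: 0G 2P; the upper station: 4G 2P)
8. 1 prisoner ← the lower station.  (the lower station: 0G 3P; the upper station: 4G 1P)
9. 3 prisoners → the upper station.  (the lower station: 0G 0P; the upper station: 4G 4P)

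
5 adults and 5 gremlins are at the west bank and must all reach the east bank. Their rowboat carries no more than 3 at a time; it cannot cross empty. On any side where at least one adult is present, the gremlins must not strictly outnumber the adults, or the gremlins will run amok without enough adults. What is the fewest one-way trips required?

Counting alone: each trip to the east bank takes at most 3 across and each return brings at least 1 back, so after t trips out (and t−1 returns) at most 3t − (t−1) of the 10 are across; that first reaches 10 at t = 5, so at least 9 crossings are needed.
The safety rule pushes this higher. Following every safe sequence of crossings, the most of the 10 that can be at the east bank as the rowboat arrives there on crossing 9 is 9 — never all 10.
So no plan with fewer than 11 crossings exists, and this one achieves 11:
1. 2 gremlins → the east bank.  (the west bank: 5A 3G; the east bank: 0A 2G)
2. 1 gremlin ← the west bank.  (the west bank: 5A 4G; the east bank: 0A 1G)
3. 3 gremlins → the east bank.  (the west bank: 5A 1G; the east bank: 0A 4G)
4. 1 gremlin ← the west bank.  (the west bank: 5A 2G; the east bank: 0A 3G)
5. 3 adults → the east bank.  (the west bank: 2A 2G; the east bank: 3A 3G)
6. 1 adult and 1 gremlin ← the west bank.  (the west bank: 3A 3G; the east bank: 2A 2G)
7. 3 adults → the east bank.  (the west bank: 0A 3G; the east bank: 5A 2G)
8. 1 gremlin ← the west bank.  (the west bank: 0A 4G; the east bank: 5A 1G)
9. 2 gremlins → the east bank.  (the west bank: 0A 2G; the east bank: 5A 3G)
10. 1 gremlin ← the west bank.  (the west bank: 0A 3G; the east bank: 5A 2G)
11. 3 gremlins → the east bank.  (the west bank: 0A 0G; the east bank: 5A 5G)

11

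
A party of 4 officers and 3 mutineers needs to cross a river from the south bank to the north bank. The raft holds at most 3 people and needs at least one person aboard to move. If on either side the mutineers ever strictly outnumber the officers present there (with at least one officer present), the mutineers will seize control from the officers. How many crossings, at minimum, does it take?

Counting alone: each trip to the north bank takes at most 3 across and each return brings at least 1 back, so after t trips out (and t−1 returns) at most 3t − (t−1) of the 7 are across; that first reaches 7 at t = 3, so at least 5 crossings are needed.
The plan below uses exactly 5 crossings, so it is optimal:
1. 3 mutineers → the north bank.  (the south bank: 4O 0M; the north bank: 0O 3M)
2. 1 mutineer ← the south bank.  (the south bank: 4O 1M; the north bank: 0O 2M)
3. 3 officers → the north bank.  (the south bank: 1O 1M; the north bank: 3O 2M)
4. 1 officer ← the south bank.  (the south bank: 2O 1M; the north bank: 2O 2M)
5. 2 officers and 1 mutineer → the north bank.  (the south bank: 0O 0M; the north bank: 4O 3M)

5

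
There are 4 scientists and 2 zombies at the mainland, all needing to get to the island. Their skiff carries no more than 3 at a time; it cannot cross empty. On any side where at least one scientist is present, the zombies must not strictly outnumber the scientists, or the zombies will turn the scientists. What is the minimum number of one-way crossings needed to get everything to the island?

5

Counting alone: each trip to the island takes at most 3 across and each return brings at least 1 back, so after t trips out (and t−1 returns) at most 3t − (t−1) of the 6 are across; that first reaches 6 at t = 3, so at least 5 crossings are needed.
The plan below uses exactly 5 crossings, so it is optimal:
1. 2 zombies → the island.  (the mainland: 4S 0Z; the island: 0S 2Z)
2. 1 zombie ← the mainland.  (the mainland: 4S 1Z; the island: 0S 1Z)
3. 2 scientists and 1 zombie → the island.  (the mainland: 2S 0Z; the island: 2S 2Z)
4. 1 zombie ← the mainland.  (the mainland: 2S 1Z; the island: 2S 1Z)
5. 2 scientists and 1 zombie → the island.  (the mainland: 0S 0Z; the island: 4S 2Z)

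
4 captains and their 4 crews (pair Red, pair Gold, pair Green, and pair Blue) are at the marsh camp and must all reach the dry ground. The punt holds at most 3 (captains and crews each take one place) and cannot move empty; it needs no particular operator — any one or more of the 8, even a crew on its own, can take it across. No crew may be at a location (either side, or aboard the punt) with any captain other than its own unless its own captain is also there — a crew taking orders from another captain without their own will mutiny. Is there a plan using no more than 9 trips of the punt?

Yes — this plan uses 9 crossings (≤ 9):
1. captain Red and crew Red cross → the dry ground.
2. captain Red crosses ← the marsh camp.
3. captain Gold, captain Red, and crew Gold cross → the dry ground.
4. captain Red and crew Red cross ← the marsh camp.
5. captain Blue, captain Green, and captain Red cross → the dry ground.
6. crew Gold crosses ← the marsh camp.
7. crew Gold and crew Red cross → the dry ground.
8. crew Red crosses ← the marsh camp.
9. crew Blue, crew Green, and crew Red cross → the dry ground.

Yes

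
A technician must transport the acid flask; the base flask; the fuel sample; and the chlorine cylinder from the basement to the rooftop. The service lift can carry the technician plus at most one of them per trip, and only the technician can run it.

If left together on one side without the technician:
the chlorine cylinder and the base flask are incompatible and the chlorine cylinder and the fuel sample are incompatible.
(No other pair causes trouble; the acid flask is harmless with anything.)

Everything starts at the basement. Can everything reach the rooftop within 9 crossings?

Yes — this plan uses 9 crossings (≤ 9):
1. Technician goes to the rooftop with the chlorine cylinder.
2. Technician goes back to the basement alone.
3. Technician goes to the rooftop with the acid flask.
4. Technician goes back to the basement alone.
5. Technician goes to the rooftop with the base flask.
6. Technician goes back to the basement with the chlorine cylinder.
7. Technician goes to the rooftop with the fuel sample.
8. Technician goes back to the basement alone.
9. Technician goes to the rooftop with the chlorine cylinder.

Yes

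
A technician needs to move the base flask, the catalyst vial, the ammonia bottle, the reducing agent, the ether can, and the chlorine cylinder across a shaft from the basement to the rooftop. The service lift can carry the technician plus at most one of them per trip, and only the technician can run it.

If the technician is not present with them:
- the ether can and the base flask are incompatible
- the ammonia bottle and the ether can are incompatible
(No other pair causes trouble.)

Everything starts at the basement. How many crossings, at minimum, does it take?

13

Counting alone: the technician can take at most 1 across per trip to the rooftop, so moving all 6 needs at least 6 loaded trips out, with a return between consecutive ones — at least 11 crossings.
The safety rule pushes this higher. Following every safe sequence of crossings, the most of the 6 that can be at the rooftop as the service lift arrives there on crossing 11 is 5 — never all 6.
So no plan with fewer than 13 crossings exists, and this one achieves 13:
1. Technician goes to the rooftop with the ether can.
2. Technician goes back to the basement alone.
3. Technician goes to the rooftop with the base flask.
4. Technician goes back to the basement with the ether can.
5. Technician goes to the rooftop with the ammonia bottle.
6. Technician goes back to the basement alone.
7. Technician goes to the rooftop with the catalyst vial.
8. Technician goes back to the basement alone.
9. Technician goes to the rooftop with the reducing agent.
10. Technician goes back to the basement alone.
11. Technician goes to the rooftop with the chlorine cylinder.
12. Technician goes back to the basement alone.
13. Technician goes to the rooftop with the ether can.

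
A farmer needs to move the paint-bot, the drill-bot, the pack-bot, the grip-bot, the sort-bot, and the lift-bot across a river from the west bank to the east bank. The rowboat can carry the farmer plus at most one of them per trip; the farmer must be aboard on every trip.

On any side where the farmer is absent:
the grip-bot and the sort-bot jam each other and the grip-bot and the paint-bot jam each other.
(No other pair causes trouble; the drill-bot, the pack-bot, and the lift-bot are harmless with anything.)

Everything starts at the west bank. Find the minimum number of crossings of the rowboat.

13

Counting alone: the farmer can take at most 1 across per trip to the east bank, so moving all 6 needs at least 6 loaded trips out, with a return between consecutive ones — at least 11 crossings.
The safety rule pushes this higher. Following every safe sequence of crossings, the most of the 6 that can be at the east bank as the rowboat arrives there on crossing 11 is 5 — never all 6.
So no plan with fewer than 13 crossings exists, and this one achieves 13:
1. Farmer goes to the east bank with the grip-bot.
2. Farmer goes back to the west bank alone.
3. Farmer goes to the east bank with the paint-bot.
4. Farmer goes back to the west bank with the grip-bot.
5. Farmer goes to the east bank with the sort-bot.
6. Farmer goes back to the west bank alone.
7. Farmer goes to the east bank with the drill-bot.
8. Farmer goes back to the west bank alone.
9. Farmer goes to the east bank with the pack-bot.
10. Farmer goes back to the west bank alone.
11. Farmer goes to the east bank with the lift-bot.
12. Farmer goes back to the west bank alone.
13. Farmer goes to the east bank with the grip-bot.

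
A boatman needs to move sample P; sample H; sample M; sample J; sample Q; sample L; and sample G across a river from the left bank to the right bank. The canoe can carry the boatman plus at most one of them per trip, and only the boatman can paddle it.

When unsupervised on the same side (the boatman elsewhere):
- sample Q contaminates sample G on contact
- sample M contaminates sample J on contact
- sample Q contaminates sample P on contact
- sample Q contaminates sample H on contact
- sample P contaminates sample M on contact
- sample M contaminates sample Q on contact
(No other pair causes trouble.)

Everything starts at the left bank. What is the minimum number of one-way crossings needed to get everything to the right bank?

impossible

Whatever the first load, the items left behind include a forbidden pair without the boatman. No opening move is safe, so no plan exists.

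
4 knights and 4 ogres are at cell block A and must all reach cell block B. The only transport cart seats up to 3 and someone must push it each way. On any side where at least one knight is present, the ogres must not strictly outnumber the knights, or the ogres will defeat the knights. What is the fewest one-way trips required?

Counting alone: each trip to cell block B takes at most 3 across and each return brings at least 1 back, so after t trips out (and t−1 returns) at most 3t − (t−1) of the 8 are across; that first reaches 8 at t = 4, so at least 7 crossings are needed.
The safety rule pushes this higher. Following every safe sequence of crossings, the most of the 8 that can be at cell block B as the transport cart arrives there on crossing 7 is 7 — never all 8.
So no plan with fewer than 9 crossings exists, and this one achieves 9:
1. 2 ogres → cell block B.  (cell block A: 4K 2O; cell block B: 0K 2O)
2. 1 ogre ← cell block A.  (cell block A: 4K 3O; cell block B: 0K 1O)
3. 3 ogres → cell block B.  (cell block A: 4K 0O; cell block B: 0K 4O)
4. 1 ogre ← cell block A.  (cell block A: 4K 1O; cell block B: 0K 3O)
5. 3 knights → cell block B.  (cell block A: 1K 1O; cell block B: 3K 3O)
6. 1 knight and 1 ogre ← cell block A.  (cell block A: 2K 2O; cell block B: 2K 2O)
7. 2 knights → cell block B.  (cell block A: 0K 2O; cell block B: 4K 2O)
8. 1 ogre ← cell block A.  (cell block A: 0K 3O; cell block B: 4K 1O)
9. 3 ogres → cell block B.  (cell block A: 0K 0O; cell block B: 4K 4O)

9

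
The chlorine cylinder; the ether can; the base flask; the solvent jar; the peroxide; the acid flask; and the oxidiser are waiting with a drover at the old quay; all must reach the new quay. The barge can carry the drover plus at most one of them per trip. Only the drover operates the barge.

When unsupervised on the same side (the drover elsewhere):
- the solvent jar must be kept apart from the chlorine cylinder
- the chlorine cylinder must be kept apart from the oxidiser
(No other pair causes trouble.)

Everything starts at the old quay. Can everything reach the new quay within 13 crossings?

Counting alone: the drover can take at most 1 across per trip to the new quay, so moving all 7 needs at least 7 loaded trips out, with a return between consecutive ones — at least 13 crossings.
The safety rule pushes this higher. Following every safe sequence of crossings, the most of the 7 that can be at the new quay as the barge arrives there on crossing 13 is 6 — never all 7.
So the move cannot be finished within 13 crossings. (The shortest complete plan takes 15:)
1. Drover goes to the new quay with the chlorine cylinder.  [the old quay: the acid flask, the base flask, the ether can, the oxidiser, the peroxide, the solvent jar | the new quay: the chlorine cylinder]
2. Drover goes back to the old quay alone.  [the old quay: the acid flask, the base flask, the ether can, the oxidiser, the peroxide, the solvent jar | the new quay: the chlorine cylinder]
3. Drover goes to the new quay with the ether can.  [the old quay: the acid flask, the base flask, the oxidiser, the peroxide, the solvent jar | the new quay: the chlorine cylinder, the ether can]
4. Drover goes back to the old quay alone.  [the old quay: the acid flask, the base flask, the oxidiser, the peroxide, the solvent jar | the new quay: the chlorine cylinder, the ether can]
5. Drover goes to the new quay with the base flask.  [the old quay: the acid flask, the oxidiser, the peroxide, the solvent jar | the new quay: the base flask, the chlorine cylinder, the ether can]
6. Drover goes back to the old quay alone.  [the old quay: the acid flask, the oxidiser, the peroxide, the solvent jar | the new quay: the base flask, the chlorine cylinder, the ether can]
7. Drover goes to the new quay with the solvent jar.  [the old quay: the acid flask, the oxidiser, the peroxide | the new quay: the base flask, the chlorine cylinder, the ether can, the solvent jar]
8. Drover goes back to the old quay with the chlorine cylinder.  [the old quay: the acid flask, the chlorine cylinder, the oxidiser, the peroxide | the new quay: the base flask, the ether can, the solvent jar]
9. Drover goes to the new quay with the oxidiser.  [the old quay: the acid flask, the chlorine cylinder, the peroxide | the new quay: the base flask, the ether can, the oxidiser, the solvent jar]
10. Drover goes back to the old quay alone.  [the old quay: the acid flask, the chlorine cylinder, the peroxide | the new quay: the base flask, the ether can, the oxidiser, the solvent jar]
11. Drover goes to the new quay with the peroxide.  [the old quay: the acid flask, the chlorine cylinder | the new quay: the base flask, the ether can, the oxidiser, the peroxide, the solvent jar]
12. Drover goes back to the old quay alone.  [the old quay: the acid flask, the chlorine cylinder | the new quay: the base flask, the ether can, the oxidiser, the peroxide, the solvent jar]
13. Drover goes to the new quay with the acid flask.  [the old quay: the chlorine cylinder | the new quay: the acid flask, the base flask, the ether can, the oxidiser, the peroxide, the solvent jar]
14. Drover goes back to the old quay alone.  [the old quay: the chlorine cylinder | the new quay: the acid flask, the base flask, the ether can, the oxidiser, the peroxide, the solvent jar]
15. Drover goes to the new quay with the chlorine cylinder.  [the old quay: — | the new quay: the acid flask, the base flask, the chlorine cylinder, the ether can, the oxidiser, the peroxide, the solvent jar]

No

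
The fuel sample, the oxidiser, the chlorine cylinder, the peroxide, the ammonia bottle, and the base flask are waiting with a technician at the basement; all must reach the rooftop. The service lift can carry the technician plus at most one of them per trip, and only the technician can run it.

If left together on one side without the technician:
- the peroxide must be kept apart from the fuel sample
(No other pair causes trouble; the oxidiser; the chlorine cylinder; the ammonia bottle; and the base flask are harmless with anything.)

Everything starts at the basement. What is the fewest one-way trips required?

11

Counting alone: the technician can take at most 1 across per trip to the rooftop, so moving all 6 needs at least 6 loaded trips out, with a return between consecutive ones — at least 11 crossings.
The plan below uses exactly 11 crossings, so it is optimal:
1. Technician goes to the rooftop with the fuel sample.  [the basement: the ammonia bottle, the base flask, the chlorine cylinder, the oxidiser, the peroxide | the rooftop: the fuel sample]
2. Technician goes back to the basement alone.  [the basement: the ammonia bottle, the base flask, the chlorine cylinder, the oxidiser, the peroxide | the rooftop: the fuel sample]
3. Technician goes to the rooftop with the oxidiser.  [the basement: the ammonia bottle, the base flask, the chlorine cylinder, the peroxide | the rooftop: the fuel sample, the oxidiser]
4. Technician goes back to the basement alone.  [the basement: the ammonia bottle, the base flask, the chlorine cylinder, the peroxide | the rooftop: the fuel sample, the oxidiser]
5. Technician goes to the rooftop with the chlorine cylinder.  [the basement: the ammonia bottle, the base flask, the peroxide | the rooftop: the chlorine cylinder, the fuel sample, the oxidiser]
6. Technician goes back to the basement alone.  [the basement: the ammonia bottle, the base flask, the peroxide | the rooftop: the chlorine cylinder, the fuel sample, the oxidiser]
7. Technician goes to the rooftop with the ammonia bottle.  [the basement: the base flask, the peroxide | the rooftop: the ammonia bottle, the chlorine cylinder, the fuel sample, the oxidiser]
8. Technician goes back to the basement alone.  [the basement: the base flask, the peroxide | the rooftop: the ammonia bottle, the chlorine cylinder, the fuel sample, the oxidiser]
9. Technician goes to the rooftop with the base flask.  [the basement: the peroxide | the rooftop: the ammonia bottle, the base flask, the chlorine cylinder, the fuel sample, the oxidiser]
10. Technician goes back to the basement alone.  [the basement: the peroxide | the rooftop: the ammonia bottle, the base flask, the chlorine cylinder, the fuel sample, the oxidiser]
11. Technician goes to the rooftop with the peroxide.  [the basement: — | the rooftop: the ammonia bottle, the base flask, the chlorine cylinder, the fuel sample, the oxidiser, the peroxide]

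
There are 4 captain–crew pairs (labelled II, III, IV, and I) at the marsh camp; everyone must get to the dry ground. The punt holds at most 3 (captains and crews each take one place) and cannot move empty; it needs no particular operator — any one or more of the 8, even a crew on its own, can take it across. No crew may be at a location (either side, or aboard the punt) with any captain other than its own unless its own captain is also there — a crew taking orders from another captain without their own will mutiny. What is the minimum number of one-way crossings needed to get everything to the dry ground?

Counting alone: each trip to the dry ground takes at most 3 across and each return brings at least 1 back, so after t trips out (and t−1 returns) at most 3t − (t−1) of the 8 are across; that first reaches 8 at t = 4, so at least 7 crossings are needed.
The safety rule pushes this higher. Following every safe sequence of crossings, the most of the 8 that can be at the dry ground as the punt arrives there on crossing 7 is 7 — never all 8.
So no plan with fewer than 9 crossings exists, and this one achieves 9:
1. captain II and crew II cross → the dry ground.
2. captain II crosses ← the marsh camp.
3. captain II, captain III, and crew III cross → the dry ground.
4. captain II and crew II cross ← the marsh camp.
5. captain I, captain II, and captain IV cross → the dry ground.
6. crew III crosses ← the marsh camp.
7. crew II and crew III cross → the dry ground.
8. crew II crosses ← the marsh camp.
9. crew I, crew II, and crew IV cross → the dry ground.

9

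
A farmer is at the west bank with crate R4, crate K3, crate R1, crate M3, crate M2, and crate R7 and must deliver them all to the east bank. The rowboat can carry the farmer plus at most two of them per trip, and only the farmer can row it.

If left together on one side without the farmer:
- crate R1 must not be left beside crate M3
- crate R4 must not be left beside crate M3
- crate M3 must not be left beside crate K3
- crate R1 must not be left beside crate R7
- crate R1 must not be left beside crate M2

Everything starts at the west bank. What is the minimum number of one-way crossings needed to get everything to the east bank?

Counting alone: the farmer can take at most 2 across per trip to the east bank, so moving all 6 needs at least 3 loaded trips out, with a return between consecutive ones — at least 5 crossings.
The safety rule pushes this higher. Following every safe sequence of crossings, the most of the 6 that can be at the east bank as the rowboat arrives there on crossing 5 is 5 — never all 6.
So no plan with fewer than 7 crossings exists, and this one achieves 7:
1. Farmer goes to the east bank with crate M3 and crate R1.  [the west bank: crate K3, crate M2, crate R4, crate R7 | the east bank: crate M3, crate R1]
2. Farmer goes back to the west bank with crate R1.  [the west bank: crate K3, crate M2, crate R1, crate R4, crate R7 | the east bank: crate M3]
3. Farmer goes to the east bank with crate M2 and crate R7.  [the west bank: crate K3, crate R1, crate R4 | the east bank: crate M2, crate M3, crate R7]
4. Farmer goes back to the west bank alone.  [the west bank: crate K3, crate R1, crate R4 | the east bank: crate M2, crate M3, crate R7]
5. Farmer goes to the east bank with crate K3 and crate R4.  [the west bank: crate R1 | the east bank: crate K3, crate M2, crate M3, crate R4, crate R7]
6. Farmer goes back to the west bank with crate M3.  [the west bank: crate M3, crate R1 | the east bank: crate K3, crate M2, crate R4, crate R7]
7. Farmer goes to the east bank with crate M3 and crate R1.  [the west bank: — | the east bank: crate K3, crate M2, crate M3, crate R1, crate R4, crate R7]

7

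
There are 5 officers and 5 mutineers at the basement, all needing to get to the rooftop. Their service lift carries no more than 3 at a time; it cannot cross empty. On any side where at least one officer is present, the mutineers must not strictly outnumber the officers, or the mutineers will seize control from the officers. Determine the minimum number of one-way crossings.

11

Counting alone: each trip to the rooftop takes at most 3 across and each return brings at least 1 back, so after t trips out (and t−1 returns) at most 3t − (t−1) of the 10 are across; that first reaches 10 at t = 5, so at least 9 crossings are needed.
The safety rule pushes this higher. Following every safe sequence of crossings, the most of the 10 that can be at the rooftop as the service lift arrives there on crossing 9 is 9 — never all 10.
So no plan with fewer than 11 crossings exists, and this one achieves 11:
1. 2 mutineers → the rooftop.  (the basement: 5O 3M; the rooftop: 0O 2M)
2. 1 mutineer ← the basement.  (the basement: 5O 4M; the rooftop: 0O 1M)
3. 3 mutineers → the rooftop.  (the basement: 5O 1M; the rooftop: 0O 4M)
4. 1 mutineer ← the basement.  (the basement: 5O 2M; the rooftop: 0O 3M)
5. 3 officers → the rooftop.  (the basement: 2O 2M; the rooftop: 3O 3M)
6. 1 officer and 1 mutineer ← the basement.  (the basement: 3O 3M; the rooftop: 2O 2M)
7. 3 officers → the rooftop.  (the basement: 0O 3M; the rooftop: 5O 2M)
8. 1 mutineer ← the basement.  (the basement: 0O 4M; the rooftop: 5O 1M)
9. 2 mutineers → the rooftop.  (the basement: 0O 2M; the rooftop: 5O 3M)
10. 1 mutineer ← the basement.  (the basement: 0O 3M; the rooftop: 5O 2M)
11. 3 mutineers → the rooftop.  (the basement: 0O 0M; the rooftop: 5O 5M)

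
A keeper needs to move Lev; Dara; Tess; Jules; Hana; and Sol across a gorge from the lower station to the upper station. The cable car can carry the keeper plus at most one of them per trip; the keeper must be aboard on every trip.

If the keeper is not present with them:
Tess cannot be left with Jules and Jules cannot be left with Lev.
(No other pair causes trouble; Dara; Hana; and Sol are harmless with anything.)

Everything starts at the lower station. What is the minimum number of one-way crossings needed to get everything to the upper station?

Counting alone: the keeper can take at most 1 across per trip to the upper station, so moving all 6 needs at least 6 loaded trips out, with a return between consecutive ones — at least 11 crossings.
The safety rule pushes this higher. Following every safe sequence of crossings, the most of the 6 that can be at the upper station as the cable car arrives there on crossing 11 is 5 — never all 6.
So no plan with fewer than 13 crossings exists, and this one achieves 13:
1. Keeper goes to the upper station with Jules.
2. Keeper goes back to the lower station alone.
3. Keeper goes to the upper station with Lev.
4. Keeper goes back to the lower station with Jules.
5. Keeper goes to the upper station with Tess.
6. Keeper goes back to the lower station alone.
7. Keeper goes to the upper station with Dara.
8. Keeper goes back to the lower station alone.
9. Keeper goes to the upper station with Hana.
10. Keeper goes back to the lower station alone.
11. Keeper goes to the upper station with Sol.
12. Keeper goes back to the lower station alone.
13. Keeper goes to the upper station with Jules.

13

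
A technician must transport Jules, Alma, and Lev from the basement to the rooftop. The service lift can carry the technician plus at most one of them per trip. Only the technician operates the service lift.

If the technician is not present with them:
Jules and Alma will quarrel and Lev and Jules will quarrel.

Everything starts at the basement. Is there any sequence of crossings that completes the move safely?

Yes

1. Technician goes to the rooftop with Jules.
2. Technician goes back to the basement alone.
3. Technician goes to the rooftop with Alma.
4. Technician goes back to the basement with Jules.
5. Technician goes to the rooftop with Lev.
6. Technician goes back to the basement alone.
7. Technician goes to the rooftop with Jules.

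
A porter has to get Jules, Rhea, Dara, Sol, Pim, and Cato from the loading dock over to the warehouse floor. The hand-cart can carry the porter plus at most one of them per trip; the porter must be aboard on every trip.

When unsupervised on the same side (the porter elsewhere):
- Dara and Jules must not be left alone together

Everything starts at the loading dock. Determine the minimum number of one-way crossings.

11

Counting alone: the porter can take at most 1 across per trip to the warehouse floor, so moving all 6 needs at least 6 loaded trips out, with a return between consecutive ones — at least 11 crossings.
The plan below uses exactly 11 crossings, so it is optimal:
1. Porter goes to the warehouse floor with Jules.  [the loading dock: Cato, Dara, Pim, Rhea, Sol | the warehouse floor: Jules]
2. Porter goes back to the loading dock alone.  [the loading dock: Cato, Dara, Pim, Rhea, Sol | the warehouse floor: Jules]
3. Porter goes to the warehouse floor with Rhea.  [the loading dock: Cato, Dara, Pim, Sol | the warehouse floor: Jules, Rhea]
4. Porter goes back to the loading dock alone.  [the loading dock: Cato, Dara, Pim, Sol | the warehouse floor: Jules, Rhea]
5. Porter goes to the warehouse floor with Sol.  [the loading dock: Cato, Dara, Pim | the warehouse floor: Jules, Rhea, Sol]
6. Porter goes back to the loading dock alone.  [the loading dock: Cato, Dara, Pim | the warehouse floor: Jules, Rhea, Sol]
7. Porter goes to the warehouse floor with Pim.  [the loading dock: Cato, Dara | the warehouse floor: Jules, Pim, Rhea, Sol]
8. Porter goes back to the loading dock alone.  [the loading dock: Cato, Dara | the warehouse floor: Jules, Pim, Rhea, Sol]
9. Porter goes to the warehouse floor with Cato.  [the loading dock: Dara | the warehouse floor: Cato, Jules, Pim, Rhea, Sol]
10. Porter goes back to the loading dock alone.  [the loading dock: Dara | the warehouse floor: Cato, Jules, Pim, Rhea, Sol]
11. Porter goes to the warehouse floor with Dara.  [the loading dock: — | the warehouse floor: Cato, Dara, Jules, Pim, Rhea, Sol]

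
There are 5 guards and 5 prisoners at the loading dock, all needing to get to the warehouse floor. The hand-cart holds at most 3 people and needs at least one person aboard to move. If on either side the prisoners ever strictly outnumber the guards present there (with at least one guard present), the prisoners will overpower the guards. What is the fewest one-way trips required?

Counting alone: each trip to the warehouse floor takes at most 3 across and each return brings at least 1 back, so after t trips out (and t−1 returns) at most 3t − (t−1) of the 10 are across; that first reaches 10 at t = 5, so at least 9 crossings are needed.
The safety rule pushes this higher. Following every safe sequence of crossings, the most of the 10 that can be at the warehouse floor as the hand-cart arrives there on crossing 9 is 9 — never all 10.
So no plan with fewer than 11 crossings exists, and this one achieves 11:
1. 2 prisoners → the warehouse floor.  (the loading dock: 5G 3P; the warehouse floor: 0G 2P)
2. 1 prisoner ← the loading dock.  (the loading dock: 5G 4P; the warehouse floor: 0G 1P)
3. 3 prisoners → the warehouse floor.  (the loading dock: 5G 1P; the warehouse floor: 0G 4P)
4. 1 prisoner ← the loading dock.  (the loading dock: 5G 2P; the warehouse floor: 0G 3P)
5. 3 guards → the warehouse floor.  (the loading dock: 2G 2P; the warehouse floor: 3G 3P)
6. 1 guard and 1 prisoner ← the loading dock.  (the loading dock: 3G 3P; the warehouse floor: 2G 2P)
7. 3 guards → the warehouse floor.  (the loading dock: 0G 3P; the warehouse floor: 5G 2P)
8. 1 prisoner ← the loading dock.  (the loading dock: 0G 4P; the warehouse floor: 5G 1P)
9. 2 prisoners → the warehouse floor.  (the loading dock: 0G 2P; the warehouse floor: 5G 3P)
10. 1 prisoner ← the loading dock.  (the loading dock: 0G 3P; the warehouse floor: 5G 2P)
11. 3 prisoners → the warehouse floor.  (the loading dock: 0G 0P; the warehouse floor: 5G 5P)

11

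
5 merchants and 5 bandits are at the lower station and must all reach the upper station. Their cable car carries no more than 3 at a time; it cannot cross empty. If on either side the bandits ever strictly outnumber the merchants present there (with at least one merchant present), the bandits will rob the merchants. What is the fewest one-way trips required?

Counting alone: each trip to the upper station takes at most 3 across and each return brings at least 1 back, so after t trips out (and t−1 returns) at most 3t − (t−1) of the 10 are across; that first reaches 10 at t = 5, so at least 9 crossings are needed.
The safety rule pushes this higher. Following every safe sequence of crossings, the most of the 10 that can be at the upper station as the cable car arrives there on crossing 9 is 9 — never all 10.
So no plan with fewer than 11 crossings exists, and this one achieves 11:
1. 2 bandits → the upper station.  (the lower station: 5M 3B; the upper station: 0M 2B)
2. 1 bandit ← the lower station.  (the lower station: 5M 4B; the upper station: 0M 1B)
3. 3 bandits → the upper station.  (the lower station: 5M 1B; the upper station: 0M 4B)
4. 1 bandit ← the lower station.  (the lower station: 5M 2B; the upper station: 0M 3B)
5. 3 merchants → the upper station.  (the lower station: 2M 2B; the upper station: 3M 3B)
6. 1 merchant and 1 bandit ← the lower station.  (the lower station: 3M 3B; the upper station: 2M 2B)
7. 3 merchants → the upper station.  (the lower station: 0M 3B; the upper station: 5M 2B)
8. 1 bandit ← the lower station.  (the lower station: 0M 4B; the upper station: 5M 1B)
9. 2 bandits → the upper station.  (the lower station: 0M 2B; the upper station: 5M 3B)
10. 1 bandit ← the lower station.  (the lower station: 0M 3B; the upper station: 5M 2B)
11. 3 bandits → the upper station.  (the lower station: 0M 0B; the upper station: 5M 5B)

11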